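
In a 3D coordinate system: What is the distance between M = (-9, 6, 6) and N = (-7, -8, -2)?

d = √[(x₂-x₁)² + (y₂-y₁)² + (z₂-z₁)²]
  = √[2² + (-14)² + (-8)²]
  = √[4 + 196 + 64]
  = √264
  ≈ 16.25

16.25


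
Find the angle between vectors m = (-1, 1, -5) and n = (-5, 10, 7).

m·n = (-1)·(-5) + 1·10 + (-5)·7 = 5 + 10 - 35 = -20
|m| = √((-1)² + 1² + (-5)²) = √27 ≈ 5.196
|n| = √((-5)² + 10² + 7²) = √174 ≈ 13.19
cos θ = (m·n)/(|m||n|) = -20/(5.196·13.19) ≈ -0.2918
θ = arccos(-0.2918) ≈ 107°

107°


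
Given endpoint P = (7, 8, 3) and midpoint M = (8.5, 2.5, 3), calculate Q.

Q = 2M - P
  = (2·8.5 - 7, 2·2.5 - 8, 2·3 - 3)
  = (17 - 7, 5 - 8, 6 - 3)
  = (10, -3, 3)

(10, -3, 3)


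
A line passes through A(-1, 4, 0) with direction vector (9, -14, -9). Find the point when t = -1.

P(t) = A + t·d
  = (-1 + 9·(-1), 4 + (-14)·(-1), 0 + (-9)·(-1))
  = (-1 - 9, 4 + 14, 0 + 9)
  = (-10, 18, 9)

(-10, 18, 9)


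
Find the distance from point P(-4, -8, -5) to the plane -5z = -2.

distance = |a·x₀ + b·y₀ + c·z₀ - d| / √(a² + b² + c²)
  = |0·(-4) + 0·(-8) + (-5)·(-5) - (-2)| / √(0² + 0² + (-5)²)
  = |0 + 0 + 25 + 2| / √(0 + 0 + 25)
  = |27| / √25
  = 27 / 5
  ≈ 5.4

5.4


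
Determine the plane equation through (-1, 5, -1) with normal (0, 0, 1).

The plane through P with normal n = (a, b, c) satisfies n·(r - P) = 0,
i.e. ax + by + cz = a·x₀ + b·y₀ + c·z₀.
d = 0·(-1) + 0·5 + 1·(-1)
  = 0 + 0 - 1
  = -1
Equation: z = -1

z = -1


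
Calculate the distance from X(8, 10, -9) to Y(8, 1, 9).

d = √[(x₂-x₁)² + (y₂-y₁)² + (z₂-z₁)²]
  = √[0² + (-9)² + 18²]
  = √[0 + 81 + 324]
  = √405
  ≈ 20.12

20.12


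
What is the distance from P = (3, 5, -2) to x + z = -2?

distance = |a·x₀ + b·y₀ + c·z₀ - d| / √(a² + b² + c²)
  = |1·3 + 0·5 + 1·(-2) - (-2)| / √(1² + 0² + 1²)
  = |3 + 0 - 2 + 2| / √(1 + 0 + 1)
  = |3| / √2
  = 3 / 1.414
  ≈ 2.121

2.121


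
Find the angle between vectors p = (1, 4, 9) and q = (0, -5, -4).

p·q = 1·0 + 4·(-5) + 9·(-4) = 0 - 20 - 36 = -56
|p| = √(1² + 4² + 9²) = √98 ≈ 9.899
|q| = √(0² + (-5)² + (-4)²) = √41 ≈ 6.403
cos θ = (p·q)/(|p||q|) = -56/(9.899·6.403) ≈ -0.8835
θ = arccos(-0.8835) ≈ 152.1°

152.1°


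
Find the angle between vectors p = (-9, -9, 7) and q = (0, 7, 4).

p·q = (-9)·0 + (-9)·7 + 7·4 = 0 - 63 + 28 = -35
|p| = √((-9)² + (-9)² + 7²) = √211 ≈ 14.53
|q| = √(0² + 7² + 4²) = √65 ≈ 8.062
cos θ = (p·q)/(|p||q|) = -35/(14.53·8.062) ≈ -0.2989
θ = arccos(-0.2989) ≈ 107.4°

107.4°


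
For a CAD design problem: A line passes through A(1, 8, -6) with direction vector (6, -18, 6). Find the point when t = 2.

P(t) = A + t·d
  = (1 + 6·2, 8 + (-18)·2, -6 + 6·2)
  = (1 + 12, 8 - 36, -6 + 12)
  = (13, -28, 6)

(13, -28, 6)


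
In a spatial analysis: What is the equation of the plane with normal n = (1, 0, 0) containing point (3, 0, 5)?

The plane through P with normal n = (a, b, c) satisfies n·(r - P) = 0,
i.e. ax + by + cz = a·x₀ + b·y₀ + c·z₀.
d = 1·3 + 0·0 + 0·5
  = 3 + 0 + 0
  = 3
Equation: x = 3

x = 3


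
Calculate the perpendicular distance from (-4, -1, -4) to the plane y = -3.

distance = |a·x₀ + b·y₀ + c·z₀ - d| / √(a² + b² + c²)
  = |0·(-4) + 1·(-1) + 0·(-4) - (-3)| / √(0² + 1² + 0²)
  = |0 - 1 + 0 + 3| / √(0 + 1 + 0)
  = |2| / √1
  = 2 / 1
  ≈ 2

2


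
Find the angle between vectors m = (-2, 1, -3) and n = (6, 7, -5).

m·n = (-2)·6 + 1·7 + (-3)·(-5) = -12 + 7 + 15 = 10
|m| = √((-2)² + 1² + (-3)²) = √14 ≈ 3.742
|n| = √(6² + 7² + (-5)²) = √110 ≈ 10.49
cos θ = (m·n)/(|m||n|) = 10/(3.742·10.49) ≈ 0.2548
θ = arccos(0.2548) ≈ 75.24°

75.24°


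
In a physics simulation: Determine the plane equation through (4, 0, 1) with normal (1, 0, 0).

The plane through P with normal n = (a, b, c) satisfies n·(r - P) = 0,
i.e. ax + by + cz = a·x₀ + b·y₀ + c·z₀.
d = 1·4 + 0·0 + 0·1
  = 4 + 0 + 0
  = 4
Equation: x = 4

x = 4


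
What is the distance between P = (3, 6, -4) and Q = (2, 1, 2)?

d = √[(x₂-x₁)² + (y₂-y₁)² + (z₂-z₁)²]
  = √[(-1)² + (-5)² + 6²]
  = √[1 + 25 + 36]
  = √62
  ≈ 7.874

7.874


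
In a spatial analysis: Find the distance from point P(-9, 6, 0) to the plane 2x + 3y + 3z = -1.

distance = |a·x₀ + b·y₀ + c·z₀ - d| / √(a² + b² + c²)
  = |2·(-9) + 3·6 + 3·0 - (-1)| / √(2² + 3² + 3²)
  = |-18 + 18 + 0 + 1| / √(4 + 9 + 9)
  = |1| / √22
  = 1 / 4.69
  ≈ 0.2132

0.2132


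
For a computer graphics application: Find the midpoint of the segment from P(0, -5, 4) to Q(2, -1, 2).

M = ((x₁+x₂)/2, (y₁+y₂)/2, (z₁+z₂)/2)
  = ((0 + 2)/2, (-5 - 1)/2, (4 + 2)/2)
  = (2/2, -6/2, 6/2)
  = (1, -3, 3)

(1, -3, 3)


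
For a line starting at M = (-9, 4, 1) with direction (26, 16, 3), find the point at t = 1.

P(t) = M + t·d
  = (-9 + 26·1, 4 + 16·1, 1 + 3·1)
  = (-9 + 26, 4 + 16, 1 + 3)
  = (17, 20, 4)

(17, 20, 4)


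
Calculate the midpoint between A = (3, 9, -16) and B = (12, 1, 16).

M = ((x₁+x₂)/2, (y₁+y₂)/2, (z₁+z₂)/2)
  = ((3 + 12)/2, (9 + 1)/2, (-16 + 16)/2)
  = (15/2, 10/2, 0/2)
  = (7.5, 5, 0)

(7.5, 5, 0)


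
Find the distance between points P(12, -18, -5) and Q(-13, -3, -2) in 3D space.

d = √[(x₂-x₁)² + (y₂-y₁)² + (z₂-z₁)²]
  = √[(-25)² + 15² + 3²]
  = √[625 + 225 + 9]
  = √859
  ≈ 29.31

29.31


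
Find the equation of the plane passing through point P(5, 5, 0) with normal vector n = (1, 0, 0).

The plane through P with normal n = (a, b, c) satisfies n·(r - P) = 0,
i.e. ax + by + cz = a·x₀ + b·y₀ + c·z₀.
d = 1·5 + 0·5 + 0·0
  = 5 + 0 + 0
  = 5
Equation: x = 5

x = 5


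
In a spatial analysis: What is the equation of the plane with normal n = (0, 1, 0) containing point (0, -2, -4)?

The plane through P with normal n = (a, b, c) satisfies n·(r - P) = 0,
i.e. ax + by + cz = a·x₀ + b·y₀ + c·z₀.
d = 0·0 + 1·(-2) + 0·(-4)
  = 0 - 2 + 0
  = -2
Equation: y = -2

y = -2


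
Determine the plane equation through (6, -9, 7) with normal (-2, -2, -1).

The plane through P with normal n = (a, b, c) satisfies n·(r - P) = 0,
i.e. ax + by + cz = a·x₀ + b·y₀ + c·z₀.
d = (-2)·6 + (-2)·(-9) + (-1)·7
  = -12 + 18 - 7
  = -1
Equation: -2x - 2y - z = -1

-2x - 2y - z = -1


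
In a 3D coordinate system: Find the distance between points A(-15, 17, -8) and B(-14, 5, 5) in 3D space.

d = √[(x₂-x₁)² + (y₂-y₁)² + (z₂-z₁)²]
  = √[1² + (-12)² + 13²]
  = √[1 + 144 + 169]
  = √314
  ≈ 17.72

17.72


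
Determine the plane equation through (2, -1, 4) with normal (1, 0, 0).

The plane through P with normal n = (a, b, c) satisfies n·(r - P) = 0,
i.e. ax + by + cz = a·x₀ + b·y₀ + c·z₀.
d = 1·2 + 0·(-1) + 0·4
  = 2 + 0 + 0
  = 2
Equation: x = 2

x = 2


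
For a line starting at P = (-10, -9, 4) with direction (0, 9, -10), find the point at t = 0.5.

P(t) = P + t·d
  = (-10 + 0·0.5, -9 + 9·0.5, 4 + (-10)·0.5)
  = (-10 + 0, -9 + 4.5, 4 - 5)
  = (-10, -4.5, -1)

(-10, -4.5, -1)


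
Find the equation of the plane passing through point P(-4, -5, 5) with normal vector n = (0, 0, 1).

The plane through P with normal n = (a, b, c) satisfies n·(r - P) = 0,
i.e. ax + by + cz = a·x₀ + b·y₀ + c·z₀.
d = 0·(-4) + 0·(-5) + 1·5
  = 0 + 0 + 5
  = 5
Equation: z = 5

z = 5


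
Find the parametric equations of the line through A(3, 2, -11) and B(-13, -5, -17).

Direction vector d = B - A = (-13 - 3, -5 - 2, -17 + 11) = (-16, -7, -6)
Parametric form r = A + t·d:
x = 3 - 16t, y = 2 - 7t, z = -11 - 6t

x = 3 - 16t, y = 2 - 7t, z = -11 - 6t


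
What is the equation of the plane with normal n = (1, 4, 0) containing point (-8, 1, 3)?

The plane through P with normal n = (a, b, c) satisfies n·(r - P) = 0,
i.e. ax + by + cz = a·x₀ + b·y₀ + c·z₀.
d = 1·(-8) + 4·1 + 0·3
  = -8 + 4 + 0
  = -4
Equation: x + 4y = -4

x + 4y = -4


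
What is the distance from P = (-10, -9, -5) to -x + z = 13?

distance = |a·x₀ + b·y₀ + c·z₀ - d| / √(a² + b² + c²)
  = |(-1)·(-10) + 0·(-9) + 1·(-5) - 13| / √((-1)² + 0² + 1²)
  = |10 + 0 - 5 - 13| / √(1 + 0 + 1)
  = |-8| / √2
  = 8 / 1.414
  ≈ 5.657

5.657


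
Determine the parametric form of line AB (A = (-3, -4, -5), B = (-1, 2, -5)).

Direction vector d = B - A = (-1 + 3, 2 + 4, -5 + 5) = (2, 6, 0)
Parametric form r = A + t·d:
x = -3 + 2t, y = -4 + 6t, z = -5

x = -3 + 2t, y = -4 + 6t, z = -5


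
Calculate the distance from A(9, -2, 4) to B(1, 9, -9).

d = √[(x₂-x₁)² + (y₂-y₁)² + (z₂-z₁)²]
  = √[(-8)² + 11² + (-13)²]
  = √[64 + 121 + 169]
  = √354
  ≈ 18.81

18.81


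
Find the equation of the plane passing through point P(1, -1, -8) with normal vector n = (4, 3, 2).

The plane through P with normal n = (a, b, c) satisfies n·(r - P) = 0,
i.e. ax + by + cz = a·x₀ + b·y₀ + c·z₀.
d = 4·1 + 3·(-1) + 2·(-8)
  = 4 - 3 - 16
  = -15
Equation: 4x + 3y + 2z = -15

4x + 3y + 2z = -15


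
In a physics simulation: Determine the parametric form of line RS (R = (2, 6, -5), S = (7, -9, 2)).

Direction vector d = S - R = (7 - 2, -9 - 6, 2 + 5) = (5, -15, 7)
Parametric form r = R + t·d:
x = 2 + 5t, y = 6 - 15t, z = -5 + 7t

x = 2 + 5t, y = 6 - 15t, z = -5 + 7t


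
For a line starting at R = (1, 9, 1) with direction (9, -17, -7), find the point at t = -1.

P(t) = R + t·d
  = (1 + 9·(-1), 9 + (-17)·(-1), 1 + (-7)·(-1))
  = (1 - 9, 9 + 17, 1 + 7)
  = (-8, 26, 8)

(-8, 26, 8)


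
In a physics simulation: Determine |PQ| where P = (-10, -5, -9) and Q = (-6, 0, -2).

d = √[(x₂-x₁)² + (y₂-y₁)² + (z₂-z₁)²]
  = √[4² + 5² + 7²]
  = √[16 + 25 + 49]
  = √90
  ≈ 9.487

9.487


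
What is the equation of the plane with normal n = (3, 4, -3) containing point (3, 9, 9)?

The plane through P with normal n = (a, b, c) satisfies n·(r - P) = 0,
i.e. ax + by + cz = a·x₀ + b·y₀ + c·z₀.
d = 3·3 + 4·9 + (-3)·9
  = 9 + 36 - 27
  = 18
Equation: 3x + 4y - 3z = 18

3x + 4y - 3z = 18


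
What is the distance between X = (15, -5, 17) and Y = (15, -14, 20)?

d = √[(x₂-x₁)² + (y₂-y₁)² + (z₂-z₁)²]
  = √[0² + (-9)² + 3²]
  = √[0 + 81 + 9]
  = √90
  ≈ 9.487

9.487


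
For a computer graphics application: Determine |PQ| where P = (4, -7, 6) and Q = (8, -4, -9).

d = √[(x₂-x₁)² + (y₂-y₁)² + (z₂-z₁)²]
  = √[4² + 3² + (-15)²]
  = √[16 + 9 + 225]
  = √250
  ≈ 15.81

15.81


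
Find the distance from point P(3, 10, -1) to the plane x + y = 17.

distance = |a·x₀ + b·y₀ + c·z₀ - d| / √(a² + b² + c²)
  = |1·3 + 1·10 + 0·(-1) - 17| / √(1² + 1² + 0²)
  = |3 + 10 + 0 - 17| / √(1 + 1 + 0)
  = |-4| / √2
  = 4 / 1.414
  ≈ 2.828

2.828


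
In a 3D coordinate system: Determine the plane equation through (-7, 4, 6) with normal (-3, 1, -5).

The plane through P with normal n = (a, b, c) satisfies n·(r - P) = 0,
i.e. ax + by + cz = a·x₀ + b·y₀ + c·z₀.
d = (-3)·(-7) + 1·4 + (-5)·6
  = 21 + 4 - 30
  = -5
Equation: -3x + y - 5z = -5

-3x + y - 5z = -5


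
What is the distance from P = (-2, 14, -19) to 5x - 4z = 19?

distance = |a·x₀ + b·y₀ + c·z₀ - d| / √(a² + b² + c²)
  = |5·(-2) + 0·14 + (-4)·(-19) - 19| / √(5² + 0² + (-4)²)
  = |-10 + 0 + 76 - 19| / √(25 + 0 + 16)
  = |47| / √41
  = 47 / 6.403
  ≈ 7.34

7.34


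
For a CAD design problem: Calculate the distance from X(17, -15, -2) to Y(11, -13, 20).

d = √[(x₂-x₁)² + (y₂-y₁)² + (z₂-z₁)²]
  = √[(-6)² + 2² + 22²]
  = √[36 + 4 + 484]
  = √524
  ≈ 22.89

22.89


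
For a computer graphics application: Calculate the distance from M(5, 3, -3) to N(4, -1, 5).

d = √[(x₂-x₁)² + (y₂-y₁)² + (z₂-z₁)²]
  = √[(-1)² + (-4)² + 8²]
  = √[1 + 16 + 64]
  = √81
  ≈ 9

9


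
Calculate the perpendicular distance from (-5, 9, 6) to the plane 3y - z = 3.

distance = |a·x₀ + b·y₀ + c·z₀ - d| / √(a² + b² + c²)
  = |0·(-5) + 3·9 + (-1)·6 - 3| / √(0² + 3² + (-1)²)
  = |0 + 27 - 6 - 3| / √(0 + 9 + 1)
  = |18| / √10
  = 18 / 3.162
  ≈ 5.692

5.692


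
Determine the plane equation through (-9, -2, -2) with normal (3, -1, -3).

The plane through P with normal n = (a, b, c) satisfies n·(r - P) = 0,
i.e. ax + by + cz = a·x₀ + b·y₀ + c·z₀.
d = 3·(-9) + (-1)·(-2) + (-3)·(-2)
  = -27 + 2 + 6
  = -19
Equation: 3x - y - 3z = -19

3x - y - 3z = -19


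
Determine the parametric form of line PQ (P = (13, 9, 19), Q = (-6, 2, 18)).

Direction vector d = Q - P = (-6 - 13, 2 - 9, 18 - 19) = (-19, -7, -1)
Parametric form r = P + t·d:
x = 13 - 19t, y = 9 - 7t, z = 19 - t

x = 13 - 19t, y = 9 - 7t, z = 19 - t


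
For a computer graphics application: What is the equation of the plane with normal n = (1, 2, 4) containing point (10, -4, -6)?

The plane through P with normal n = (a, b, c) satisfies n·(r - P) = 0,
i.e. ax + by + cz = a·x₀ + b·y₀ + c·z₀.
d = 1·10 + 2·(-4) + 4·(-6)
  = 10 - 8 - 24
  = -22
Equation: x + 2y + 4z = -22

x + 2y + 4z = -22


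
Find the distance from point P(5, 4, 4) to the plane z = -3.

distance = |a·x₀ + b·y₀ + c·z₀ - d| / √(a² + b² + c²)
  = |0·5 + 0·4 + 1·4 - (-3)| / √(0² + 0² + 1²)
  = |0 + 0 + 4 + 3| / √(0 + 0 + 1)
  = |7| / √1
  = 7 / 1
  ≈ 7

7


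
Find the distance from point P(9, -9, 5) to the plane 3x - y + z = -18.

distance = |a·x₀ + b·y₀ + c·z₀ - d| / √(a² + b² + c²)
  = |3·9 + (-1)·(-9) + 1·5 - (-18)| / √(3² + (-1)² + 1²)
  = |27 + 9 + 5 + 18| / √(9 + 1 + 1)
  = |59| / √11
  = 59 / 3.317
  ≈ 17.79

17.79


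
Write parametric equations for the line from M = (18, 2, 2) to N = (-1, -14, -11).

Direction vector d = N - M = (-1 - 18, -14 - 2, -11 - 2) = (-19, -16, -13)
Parametric form r = M + t·d:
x = 18 - 19t, y = 2 - 16t, z = 2 - 13t

x = 18 - 19t, y = 2 - 16t, z = 2 - 13t


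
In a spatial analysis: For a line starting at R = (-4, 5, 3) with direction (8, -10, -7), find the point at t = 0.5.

P(t) = R + t·d
  = (-4 + 8·0.5, 5 + (-10)·0.5, 3 + (-7)·0.5)
  = (-4 + 4, 5 - 5, 3 - 3.5)
  = (0, 0, -0.5)

(0, 0, -0.5)


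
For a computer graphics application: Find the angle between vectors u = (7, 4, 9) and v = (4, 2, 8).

u·v = 7·4 + 4·2 + 9·8 = 28 + 8 + 72 = 108
|u| = √(7² + 4² + 9²) = √146 ≈ 12.08
|v| = √(4² + 2² + 8²) = √84 ≈ 9.165
cos θ = (u·v)/(|u||v|) = 108/(12.08·9.165) ≈ 0.9752
θ = arccos(0.9752) ≈ 12.78°

12.78°


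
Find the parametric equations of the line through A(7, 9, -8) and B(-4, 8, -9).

Direction vector d = B - A = (-4 - 7, 8 - 9, -9 + 8) = (-11, -1, -1)
Parametric form r = A + t·d:
x = 7 - 11t, y = 9 - t, z = -8 - t

x = 7 - 11t, y = 9 - t, z = -8 - t


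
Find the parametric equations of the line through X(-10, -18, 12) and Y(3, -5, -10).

Direction vector d = Y - X = (3 + 10, -5 + 18, -10 - 12) = (13, 13, -22)
Parametric form r = X + t·d:
x = -10 + 13t, y = -18 + 13t, z = 12 - 22t

x = -10 + 13t, y = -18 + 13t, z = 12 - 22t


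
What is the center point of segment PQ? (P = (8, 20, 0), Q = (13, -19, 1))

M = ((x₁+x₂)/2, (y₁+y₂)/2, (z₁+z₂)/2)
  = ((8 + 13)/2, (20 - 19)/2, (0 + 1)/2)
  = (21/2, 1/2, 1/2)
  = (10.5, 0.5, 0.5)

(10.5, 0.5, 0.5)


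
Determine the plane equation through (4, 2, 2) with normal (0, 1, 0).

The plane through P with normal n = (a, b, c) satisfies n·(r - P) = 0,
i.e. ax + by + cz = a·x₀ + b·y₀ + c·z₀.
d = 0·4 + 1·2 + 0·2
  = 0 + 2 + 0
  = 2
Equation: y = 2

y = 2


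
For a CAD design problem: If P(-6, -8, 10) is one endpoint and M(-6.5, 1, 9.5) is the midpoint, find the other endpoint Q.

Q = 2M - P
  = (2·(-6.5) - (-6), 2·1 - (-8), 2·9.5 - 10)
  = (-13 + 6, 2 + 8, 19 - 10)
  = (-7, 10, 9)

(-7, 10, 9)


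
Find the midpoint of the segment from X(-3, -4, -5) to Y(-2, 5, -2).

M = ((x₁+x₂)/2, (y₁+y₂)/2, (z₁+z₂)/2)
  = ((-3 - 2)/2, (-4 + 5)/2, (-5 - 2)/2)
  = (-5/2, 1/2, -7/2)
  = (-2.5, 0.5, -3.5)

(-2.5, 0.5, -3.5)


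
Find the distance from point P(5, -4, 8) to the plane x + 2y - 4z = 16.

distance = |a·x₀ + b·y₀ + c·z₀ - d| / √(a² + b² + c²)
  = |1·5 + 2·(-4) + (-4)·8 - 16| / √(1² + 2² + (-4)²)
  = |5 - 8 - 32 - 16| / √(1 + 4 + 16)
  = |-51| / √21
  = 51 / 4.583
  ≈ 11.13

11.13


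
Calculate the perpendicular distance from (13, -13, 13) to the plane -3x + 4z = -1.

distance = |a·x₀ + b·y₀ + c·z₀ - d| / √(a² + b² + c²)
  = |(-3)·13 + 0·(-13) + 4·13 - (-1)| / √((-3)² + 0² + 4²)
  = |-39 + 0 + 52 + 1| / √(9 + 0 + 16)
  = |14| / √25
  = 14 / 5
  ≈ 2.8

2.8


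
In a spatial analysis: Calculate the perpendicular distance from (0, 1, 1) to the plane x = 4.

distance = |a·x₀ + b·y₀ + c·z₀ - d| / √(a² + b² + c²)
  = |1·0 + 0·1 + 0·1 - 4| / √(1² + 0² + 0²)
  = |0 + 0 + 0 - 4| / √(1 + 0 + 0)
  = |-4| / √1
  = 4 / 1
  ≈ 4

4


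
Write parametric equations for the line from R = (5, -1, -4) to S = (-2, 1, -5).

Direction vector d = S - R = (-2 - 5, 1 + 1, -5 + 4) = (-7, 2, -1)
Parametric form r = R + t·d:
x = 5 - 7t, y = -1 + 2t, z = -4 - t

x = 5 - 7t, y = -1 + 2t, z = -4 - t


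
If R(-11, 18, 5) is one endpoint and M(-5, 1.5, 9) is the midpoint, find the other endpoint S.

S = 2M - R
  = (2·(-5) - (-11), 2·1.5 - 18, 2·9 - 5)
  = (-10 + 11, 3 - 18, 18 - 5)
  = (1, -15, 13)

(1, -15, 13)


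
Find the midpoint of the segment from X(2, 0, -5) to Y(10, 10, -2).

M = ((x₁+x₂)/2, (y₁+y₂)/2, (z₁+z₂)/2)
  = ((2 + 10)/2, (0 + 10)/2, (-5 - 2)/2)
  = (12/2, 10/2, -7/2)
  = (6, 5, -3.5)

(6, 5, -3.5)


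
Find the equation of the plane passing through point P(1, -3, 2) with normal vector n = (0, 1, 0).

The plane through P with normal n = (a, b, c) satisfies n·(r - P) = 0,
i.e. ax + by + cz = a·x₀ + b·y₀ + c·z₀.
d = 0·1 + 1·(-3) + 0·2
  = 0 - 3 + 0
  = -3
Equation: y = -3

y = -3


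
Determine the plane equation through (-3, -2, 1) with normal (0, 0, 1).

The plane through P with normal n = (a, b, c) satisfies n·(r - P) = 0,
i.e. ax + by + cz = a·x₀ + b·y₀ + c·z₀.
d = 0·(-3) + 0·(-2) + 1·1
  = 0 + 0 + 1
  = 1
Equation: z = 1

z = 1


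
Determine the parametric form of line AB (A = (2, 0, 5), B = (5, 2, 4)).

Direction vector d = B - A = (5 - 2, 2 + 0, 4 - 5) = (3, 2, -1)
Parametric form r = A + t·d:
x = 2 + 3t, y = 0 + 2t, z = 5 - t

x = 2 + 3t, y = 0 + 2t, z = 5 - t


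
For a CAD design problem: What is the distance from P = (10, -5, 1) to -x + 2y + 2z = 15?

distance = |a·x₀ + b·y₀ + c·z₀ - d| / √(a² + b² + c²)
  = |(-1)·10 + 2·(-5) + 2·1 - 15| / √((-1)² + 2² + 2²)
  = |-10 - 10 + 2 - 15| / √(1 + 4 + 4)
  = |-33| / √9
  = 33 / 3
  ≈ 11

11


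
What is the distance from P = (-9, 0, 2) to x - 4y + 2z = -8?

distance = |a·x₀ + b·y₀ + c·z₀ - d| / √(a² + b² + c²)
  = |1·(-9) + (-4)·0 + 2·2 - (-8)| / √(1² + (-4)² + 2²)
  = |-9 + 0 + 4 + 8| / √(1 + 16 + 4)
  = |3| / √21
  = 3 / 4.583
  ≈ 0.6547

0.6547


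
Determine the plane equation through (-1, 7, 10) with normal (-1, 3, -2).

The plane through P with normal n = (a, b, c) satisfies n·(r - P) = 0,
i.e. ax + by + cz = a·x₀ + b·y₀ + c·z₀.
d = (-1)·(-1) + 3·7 + (-2)·10
  = 1 + 21 - 20
  = 2
Equation: -x + 3y - 2z = 2

-x + 3y - 2z = 2


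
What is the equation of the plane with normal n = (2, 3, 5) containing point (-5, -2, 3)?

The plane through P with normal n = (a, b, c) satisfies n·(r - P) = 0,
i.e. ax + by + cz = a·x₀ + b·y₀ + c·z₀.
d = 2·(-5) + 3·(-2) + 5·3
  = -10 - 6 + 15
  = -1
Equation: 2x + 3y + 5z = -1

2x + 3y + 5z = -1


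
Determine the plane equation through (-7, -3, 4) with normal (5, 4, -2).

The plane through P with normal n = (a, b, c) satisfies n·(r - P) = 0,
i.e. ax + by + cz = a·x₀ + b·y₀ + c·z₀.
d = 5·(-7) + 4·(-3) + (-2)·4
  = -35 - 12 - 8
  = -55
Equation: 5x + 4y - 2z = -55

5x + 4y - 2z = -55


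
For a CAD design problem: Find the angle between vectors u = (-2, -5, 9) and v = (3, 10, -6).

u·v = (-2)·3 + (-5)·10 + 9·(-6) = -6 - 50 - 54 = -110
|u| = √((-2)² + (-5)² + 9²) = √110 ≈ 10.49
|v| = √(3² + 10² + (-6)²) = √145 ≈ 12.04
cos θ = (u·v)/(|u||v|) = -110/(10.49·12.04) ≈ -0.871
θ = arccos(-0.871) ≈ 150.6°

150.6°


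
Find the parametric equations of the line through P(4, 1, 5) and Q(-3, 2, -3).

Direction vector d = Q - P = (-3 - 4, 2 - 1, -3 - 5) = (-7, 1, -8)
Parametric form r = P + t·d:
x = 4 - 7t, y = 1 + t, z = 5 - 8t

x = 4 - 7t, y = 1 + t, z = 5 - 8t


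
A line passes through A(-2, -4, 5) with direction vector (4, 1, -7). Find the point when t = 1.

P(t) = A + t·d
  = (-2 + 4·1, -4 + 1·1, 5 + (-7)·1)
  = (-2 + 4, -4 + 1, 5 - 7)
  = (2, -3, -2)

(2, -3, -2)


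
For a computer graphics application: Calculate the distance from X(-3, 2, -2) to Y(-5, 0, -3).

d = √[(x₂-x₁)² + (y₂-y₁)² + (z₂-z₁)²]
  = √[(-2)² + (-2)² + (-1)²]
  = √[4 + 4 + 1]
  = √9
  ≈ 3

3


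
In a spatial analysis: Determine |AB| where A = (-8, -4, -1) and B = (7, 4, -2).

d = √[(x₂-x₁)² + (y₂-y₁)² + (z₂-z₁)²]
  = √[15² + 8² + (-1)²]
  = √[225 + 64 + 1]
  = √290
  ≈ 17.03

17.03


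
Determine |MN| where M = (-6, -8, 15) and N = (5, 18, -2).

d = √[(x₂-x₁)² + (y₂-y₁)² + (z₂-z₁)²]
  = √[11² + 26² + (-17)²]
  = √[121 + 676 + 289]
  = √1086
  ≈ 32.95

32.95


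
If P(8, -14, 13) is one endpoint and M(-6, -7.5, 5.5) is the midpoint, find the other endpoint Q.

Q = 2M - P
  = (2·(-6) - 8, 2·(-7.5) - (-14), 2·5.5 - 13)
  = (-12 - 8, -15 + 14, 11 - 13)
  = (-20, -1, -2)

(-20, -1, -2)


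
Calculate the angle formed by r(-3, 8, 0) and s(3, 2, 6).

r·s = (-3)·3 + 8·2 + 0·6 = -9 + 16 + 0 = 7
|r| = √((-3)² + 8² + 0²) = √73 ≈ 8.544
|s| = √(3² + 2² + 6²) = √49 ≈ 7
cos θ = (r·s)/(|r||s|) = 7/(8.544·7) ≈ 0.117
θ = arccos(0.117) ≈ 83.28°

83.28°


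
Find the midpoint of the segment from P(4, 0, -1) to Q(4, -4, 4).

M = ((x₁+x₂)/2, (y₁+y₂)/2, (z₁+z₂)/2)
  = ((4 + 4)/2, (0 - 4)/2, (-1 + 4)/2)
  = (8/2, -4/2, 3/2)
  = (4, -2, 1.5)

(4, -2, 1.5)


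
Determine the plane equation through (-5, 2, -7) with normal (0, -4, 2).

The plane through P with normal n = (a, b, c) satisfies n·(r - P) = 0,
i.e. ax + by + cz = a·x₀ + b·y₀ + c·z₀.
d = 0·(-5) + (-4)·2 + 2·(-7)
  = 0 - 8 - 14
  = -22
Equation: -4y + 2z = -22

-4y + 2z = -22


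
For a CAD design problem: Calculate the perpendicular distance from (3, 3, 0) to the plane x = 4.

distance = |a·x₀ + b·y₀ + c·z₀ - d| / √(a² + b² + c²)
  = |1·3 + 0·3 + 0·0 - 4| / √(1² + 0² + 0²)
  = |3 + 0 + 0 - 4| / √(1 + 0 + 0)
  = |-1| / √1
  = 1 / 1
  ≈ 1

1


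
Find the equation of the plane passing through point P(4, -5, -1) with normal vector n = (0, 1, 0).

The plane through P with normal n = (a, b, c) satisfies n·(r - P) = 0,
i.e. ax + by + cz = a·x₀ + b·y₀ + c·z₀.
d = 0·4 + 1·(-5) + 0·(-1)
  = 0 - 5 + 0
  = -5
Equation: y = -5

y = -5


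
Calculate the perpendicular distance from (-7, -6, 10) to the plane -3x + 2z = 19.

distance = |a·x₀ + b·y₀ + c·z₀ - d| / √(a² + b² + c²)
  = |(-3)·(-7) + 0·(-6) + 2·10 - 19| / √((-3)² + 0² + 2²)
  = |21 + 0 + 20 - 19| / √(9 + 0 + 4)
  = |22| / √13
  = 22 / 3.606
  ≈ 6.102

6.102


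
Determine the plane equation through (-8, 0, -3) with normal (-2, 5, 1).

The plane through P with normal n = (a, b, c) satisfies n·(r - P) = 0,
i.e. ax + by + cz = a·x₀ + b·y₀ + c·z₀.
d = (-2)·(-8) + 5·0 + 1·(-3)
  = 16 + 0 - 3
  = 13
Equation: -2x + 5y + z = 13

-2x + 5y + z = 13


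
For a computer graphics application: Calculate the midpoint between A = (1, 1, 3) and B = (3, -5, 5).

M = ((x₁+x₂)/2, (y₁+y₂)/2, (z₁+z₂)/2)
  = ((1 + 3)/2, (1 - 5)/2, (3 + 5)/2)
  = (4/2, -4/2, 8/2)
  = (2, -2, 4)

(2, -2, 4)


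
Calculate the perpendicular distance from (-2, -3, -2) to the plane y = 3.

distance = |a·x₀ + b·y₀ + c·z₀ - d| / √(a² + b² + c²)
  = |0·(-2) + 1·(-3) + 0·(-2) - 3| / √(0² + 1² + 0²)
  = |0 - 3 + 0 - 3| / √(0 + 1 + 0)
  = |-6| / √1
  = 6 / 1
  ≈ 6

6


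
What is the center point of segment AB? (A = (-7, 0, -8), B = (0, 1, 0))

M = ((x₁+x₂)/2, (y₁+y₂)/2, (z₁+z₂)/2)
  = ((-7 + 0)/2, (0 + 1)/2, (-8 + 0)/2)
  = (-7/2, 1/2, -8/2)
  = (-3.5, 0.5, -4)

(-3.5, 0.5, -4)


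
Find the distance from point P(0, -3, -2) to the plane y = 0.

distance = |a·x₀ + b·y₀ + c·z₀ - d| / √(a² + b² + c²)
  = |0·0 + 1·(-3) + 0·(-2) - 0| / √(0² + 1² + 0²)
  = |0 - 3 + 0 + 0| / √(0 + 1 + 0)
  = |-3| / √1
  = 3 / 1
  ≈ 3

3


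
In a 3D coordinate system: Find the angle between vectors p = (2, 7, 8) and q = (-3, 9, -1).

p·q = 2·(-3) + 7·9 + 8·(-1) = -6 + 63 - 8 = 49
|p| = √(2² + 7² + 8²) = √117 ≈ 10.82
|q| = √((-3)² + 9² + (-1)²) = √91 ≈ 9.539
cos θ = (p·q)/(|p||q|) = 49/(10.82·9.539) ≈ 0.4749
θ = arccos(0.4749) ≈ 61.65°

61.65°


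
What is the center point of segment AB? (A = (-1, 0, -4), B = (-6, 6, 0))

M = ((x₁+x₂)/2, (y₁+y₂)/2, (z₁+z₂)/2)
  = ((-1 - 6)/2, (0 + 6)/2, (-4 + 0)/2)
  = (-7/2, 6/2, -4/2)
  = (-3.5, 3, -2)

(-3.5, 3, -2)


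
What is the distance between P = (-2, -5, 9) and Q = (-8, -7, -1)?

d = √[(x₂-x₁)² + (y₂-y₁)² + (z₂-z₁)²]
  = √[(-6)² + (-2)² + (-10)²]
  = √[36 + 4 + 100]
  = √140
  ≈ 11.83

11.83


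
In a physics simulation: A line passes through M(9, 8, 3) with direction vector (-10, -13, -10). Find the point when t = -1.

P(t) = M + t·d
  = (9 + (-10)·(-1), 8 + (-13)·(-1), 3 + (-10)·(-1))
  = (9 + 10, 8 + 13, 3 + 10)
  = (19, 21, 13)

(19, 21, 13)


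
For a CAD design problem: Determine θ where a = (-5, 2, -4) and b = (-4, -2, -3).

a·b = (-5)·(-4) + 2·(-2) + (-4)·(-3) = 20 - 4 + 12 = 28
|a| = √((-5)² + 2² + (-4)²) = √45 ≈ 6.708
|b| = √((-4)² + (-2)² + (-3)²) = √29 ≈ 5.385
cos θ = (a·b)/(|a||b|) = 28/(6.708·5.385) ≈ 0.7751
θ = arccos(0.7751) ≈ 39.19°

39.19°


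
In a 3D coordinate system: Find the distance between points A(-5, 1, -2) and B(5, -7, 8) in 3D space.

d = √[(x₂-x₁)² + (y₂-y₁)² + (z₂-z₁)²]
  = √[10² + (-8)² + 10²]
  = √[100 + 64 + 100]
  = √264
  ≈ 16.25

16.25


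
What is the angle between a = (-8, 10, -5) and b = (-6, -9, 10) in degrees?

a·b = (-8)·(-6) + 10·(-9) + (-5)·10 = 48 - 90 - 50 = -92
|a| = √((-8)² + 10² + (-5)²) = √189 ≈ 13.75
|b| = √((-6)² + (-9)² + 10²) = √217 ≈ 14.73
cos θ = (a·b)/(|a||b|) = -92/(13.75·14.73) ≈ -0.4543
θ = arccos(-0.4543) ≈ 117°

117°


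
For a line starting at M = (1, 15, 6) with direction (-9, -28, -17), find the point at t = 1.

P(t) = M + t·d
  = (1 + (-9)·1, 15 + (-28)·1, 6 + (-17)·1)
  = (1 - 9, 15 - 28, 6 - 17)
  = (-8, -13, -11)

(-8, -13, -11)


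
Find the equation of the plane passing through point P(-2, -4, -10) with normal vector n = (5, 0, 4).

The plane through P with normal n = (a, b, c) satisfies n·(r - P) = 0,
i.e. ax + by + cz = a·x₀ + b·y₀ + c·z₀.
d = 5·(-2) + 0·(-4) + 4·(-10)
  = -10 + 0 - 40
  = -50
Equation: 5x + 4z = -50

5x + 4z = -50


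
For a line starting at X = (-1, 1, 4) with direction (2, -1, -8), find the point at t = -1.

P(t) = X + t·d
  = (-1 + 2·(-1), 1 + (-1)·(-1), 4 + (-8)·(-1))
  = (-1 - 2, 1 + 1, 4 + 8)
  = (-3, 2, 12)

(-3, 2, 12)


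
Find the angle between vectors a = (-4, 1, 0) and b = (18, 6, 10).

a·b = (-4)·18 + 1·6 + 0·10 = -72 + 6 + 0 = -66
|a| = √((-4)² + 1² + 0²) = √17 ≈ 4.123
|b| = √(18² + 6² + 10²) = √460 ≈ 21.45
cos θ = (a·b)/(|a||b|) = -66/(4.123·21.45) ≈ -0.7463
θ = arccos(-0.7463) ≈ 138.3°

138.3°


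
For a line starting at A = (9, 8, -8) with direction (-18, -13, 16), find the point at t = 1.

P(t) = A + t·d
  = (9 + (-18)·1, 8 + (-13)·1, -8 + 16·1)
  = (9 - 18, 8 - 13, -8 + 16)
  = (-9, -5, 8)

(-9, -5, 8)


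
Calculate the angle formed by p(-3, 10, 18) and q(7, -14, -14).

p·q = (-3)·7 + 10·(-14) + 18·(-14) = -21 - 140 - 252 = -413
|p| = √((-3)² + 10² + 18²) = √433 ≈ 20.81
|q| = √(7² + (-14)² + (-14)²) = √441 ≈ 21
cos θ = (p·q)/(|p||q|) = -413/(20.81·21) ≈ -0.9451
θ = arccos(-0.9451) ≈ 160.9°

160.9°


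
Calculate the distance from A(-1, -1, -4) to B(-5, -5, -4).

d = √[(x₂-x₁)² + (y₂-y₁)² + (z₂-z₁)²]
  = √[(-4)² + (-4)² + 0²]
  = √[16 + 16 + 0]
  = √32
  ≈ 5.657

5.657


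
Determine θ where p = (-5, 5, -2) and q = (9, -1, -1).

p·q = (-5)·9 + 5·(-1) + (-2)·(-1) = -45 - 5 + 2 = -48
|p| = √((-5)² + 5² + (-2)²) = √54 ≈ 7.348
|q| = √(9² + (-1)² + (-1)²) = √83 ≈ 9.11
cos θ = (p·q)/(|p||q|) = -48/(7.348·9.11) ≈ -0.717
θ = arccos(-0.717) ≈ 135.8°

135.8°


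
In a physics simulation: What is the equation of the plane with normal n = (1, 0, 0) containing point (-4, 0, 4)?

The plane through P with normal n = (a, b, c) satisfies n·(r - P) = 0,
i.e. ax + by + cz = a·x₀ + b·y₀ + c·z₀.
d = 1·(-4) + 0·0 + 0·4
  = -4 + 0 + 0
  = -4
Equation: x = -4

x = -4


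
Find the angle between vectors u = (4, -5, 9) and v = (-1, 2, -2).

u·v = 4·(-1) + (-5)·2 + 9·(-2) = -4 - 10 - 18 = -32
|u| = √(4² + (-5)² + 9²) = √122 ≈ 11.05
|v| = √((-1)² + 2² + (-2)²) = √9 ≈ 3
cos θ = (u·v)/(|u||v|) = -32/(11.05·3) ≈ -0.9657
θ = arccos(-0.9657) ≈ 165°

165°


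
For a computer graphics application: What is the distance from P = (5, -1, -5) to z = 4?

distance = |a·x₀ + b·y₀ + c·z₀ - d| / √(a² + b² + c²)
  = |0·5 + 0·(-1) + 1·(-5) - 4| / √(0² + 0² + 1²)
  = |0 + 0 - 5 - 4| / √(0 + 0 + 1)
  = |-9| / √1
  = 9 / 1
  ≈ 9

9


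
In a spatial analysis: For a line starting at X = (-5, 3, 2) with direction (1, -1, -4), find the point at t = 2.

P(t) = X + t·d
  = (-5 + 1·2, 3 + (-1)·2, 2 + (-4)·2)
  = (-5 + 2, 3 - 2, 2 - 8)
  = (-3, 1, -6)

(-3, 1, -6)


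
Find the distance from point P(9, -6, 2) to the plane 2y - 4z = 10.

distance = |a·x₀ + b·y₀ + c·z₀ - d| / √(a² + b² + c²)
  = |0·9 + 2·(-6) + (-4)·2 - 10| / √(0² + 2² + (-4)²)
  = |0 - 12 - 8 - 10| / √(0 + 4 + 16)
  = |-30| / √20
  = 30 / 4.472
  ≈ 6.708

6.708


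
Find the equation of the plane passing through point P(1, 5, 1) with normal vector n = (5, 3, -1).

The plane through P with normal n = (a, b, c) satisfies n·(r - P) = 0,
i.e. ax + by + cz = a·x₀ + b·y₀ + c·z₀.
d = 5·1 + 3·5 + (-1)·1
  = 5 + 15 - 1
  = 19
Equation: 5x + 3y - z = 19

5x + 3y - z = 19


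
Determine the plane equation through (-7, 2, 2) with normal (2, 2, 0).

The plane through P with normal n = (a, b, c) satisfies n·(r - P) = 0,
i.e. ax + by + cz = a·x₀ + b·y₀ + c·z₀.
d = 2·(-7) + 2·2 + 0·2
  = -14 + 4 + 0
  = -10
Equation: 2x + 2y = -10

2x + 2y = -10


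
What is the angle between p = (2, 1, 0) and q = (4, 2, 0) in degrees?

p·q = 2·4 + 1·2 + 0·0 = 8 + 2 + 0 = 10
|p| = √(2² + 1² + 0²) = √5 ≈ 2.236
|q| = √(4² + 2² + 0²) = √20 ≈ 4.472
cos θ = (p·q)/(|p||q|) = 10/(2.236·4.472) ≈ 1
θ = arccos(1) ≈ 0°

0°


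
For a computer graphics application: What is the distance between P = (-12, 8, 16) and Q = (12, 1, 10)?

d = √[(x₂-x₁)² + (y₂-y₁)² + (z₂-z₁)²]
  = √[24² + (-7)² + (-6)²]
  = √[576 + 49 + 36]
  = √661
  ≈ 25.71

25.71


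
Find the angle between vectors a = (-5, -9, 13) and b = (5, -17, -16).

a·b = (-5)·5 + (-9)·(-17) + 13·(-16) = -25 + 153 - 208 = -80
|a| = √((-5)² + (-9)² + 13²) = √275 ≈ 16.58
|b| = √(5² + (-17)² + (-16)²) = √570 ≈ 23.87
cos θ = (a·b)/(|a||b|) = -80/(16.58·23.87) ≈ -0.2021
θ = arccos(-0.2021) ≈ 101.7°

101.7°


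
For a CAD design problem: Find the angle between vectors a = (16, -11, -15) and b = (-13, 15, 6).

a·b = 16·(-13) + (-11)·15 + (-15)·6 = -208 - 165 - 90 = -463
|a| = √(16² + (-11)² + (-15)²) = √602 ≈ 24.54
|b| = √((-13)² + 15² + 6²) = √430 ≈ 20.74
cos θ = (a·b)/(|a||b|) = -463/(24.54·20.74) ≈ -0.91
θ = arccos(-0.91) ≈ 155.5°

155.5°


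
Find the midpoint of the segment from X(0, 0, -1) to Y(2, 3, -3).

M = ((x₁+x₂)/2, (y₁+y₂)/2, (z₁+z₂)/2)
  = ((0 + 2)/2, (0 + 3)/2, (-1 - 3)/2)
  = (2/2, 3/2, -4/2)
  = (1, 1.5, -2)

(1, 1.5, -2)


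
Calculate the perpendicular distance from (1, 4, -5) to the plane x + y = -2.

distance = |a·x₀ + b·y₀ + c·z₀ - d| / √(a² + b² + c²)
  = |1·1 + 1·4 + 0·(-5) - (-2)| / √(1² + 1² + 0²)
  = |1 + 4 + 0 + 2| / √(1 + 1 + 0)
  = |7| / √2
  = 7 / 1.414
  ≈ 4.95

4.95


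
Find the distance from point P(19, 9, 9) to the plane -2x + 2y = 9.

distance = |a·x₀ + b·y₀ + c·z₀ - d| / √(a² + b² + c²)
  = |(-2)·19 + 2·9 + 0·9 - 9| / √((-2)² + 2² + 0²)
  = |-38 + 18 + 0 - 9| / √(4 + 4 + 0)
  = |-29| / √8
  = 29 / 2.828
  ≈ 10.25

10.25


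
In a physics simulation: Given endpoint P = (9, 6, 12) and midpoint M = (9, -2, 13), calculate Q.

Q = 2M - P
  = (2·9 - 9, 2·(-2) - 6, 2·13 - 12)
  = (18 - 9, -4 - 6, 26 - 12)
  = (9, -10, 14)

(9, -10, 14)


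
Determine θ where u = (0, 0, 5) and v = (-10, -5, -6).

u·v = 0·(-10) + 0·(-5) + 5·(-6) = 0 + 0 - 30 = -30
|u| = √(0² + 0² + 5²) = √25 ≈ 5
|v| = √((-10)² + (-5)² + (-6)²) = √161 ≈ 12.69
cos θ = (u·v)/(|u||v|) = -30/(5·12.69) ≈ -0.4729
θ = arccos(-0.4729) ≈ 118.2°

118.2°


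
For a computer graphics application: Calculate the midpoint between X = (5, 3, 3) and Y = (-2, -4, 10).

M = ((x₁+x₂)/2, (y₁+y₂)/2, (z₁+z₂)/2)
  = ((5 - 2)/2, (3 - 4)/2, (3 + 10)/2)
  = (3/2, -1/2, 13/2)
  = (1.5, -0.5, 6.5)

(1.5, -0.5, 6.5)


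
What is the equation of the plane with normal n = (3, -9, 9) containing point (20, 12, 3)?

The plane through P with normal n = (a, b, c) satisfies n·(r - P) = 0,
i.e. ax + by + cz = a·x₀ + b·y₀ + c·z₀.
d = 3·20 + (-9)·12 + 9·3
  = 60 - 108 + 27
  = -21
Equation: 3x - 9y + 9z = -21

3x - 9y + 9z = -21


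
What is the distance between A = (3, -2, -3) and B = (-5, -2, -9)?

d = √[(x₂-x₁)² + (y₂-y₁)² + (z₂-z₁)²]
  = √[(-8)² + 0² + (-6)²]
  = √[64 + 0 + 36]
  = √100
  ≈ 10

10


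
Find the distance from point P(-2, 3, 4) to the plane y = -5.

distance = |a·x₀ + b·y₀ + c·z₀ - d| / √(a² + b² + c²)
  = |0·(-2) + 1·3 + 0·4 - (-5)| / √(0² + 1² + 0²)
  = |0 + 3 + 0 + 5| / √(0 + 1 + 0)
  = |8| / √1
  = 8 / 1
  ≈ 8

8


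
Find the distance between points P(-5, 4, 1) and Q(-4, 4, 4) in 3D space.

d = √[(x₂-x₁)² + (y₂-y₁)² + (z₂-z₁)²]
  = √[1² + 0² + 3²]
  = √[1 + 0 + 9]
  = √10
  ≈ 3.162

3.162


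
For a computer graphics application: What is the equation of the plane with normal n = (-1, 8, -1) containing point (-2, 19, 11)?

The plane through P with normal n = (a, b, c) satisfies n·(r - P) = 0,
i.e. ax + by + cz = a·x₀ + b·y₀ + c·z₀.
d = (-1)·(-2) + 8·19 + (-1)·11
  = 2 + 152 - 11
  = 143
Equation: -x + 8y - z = 143

-x + 8y - z = 143


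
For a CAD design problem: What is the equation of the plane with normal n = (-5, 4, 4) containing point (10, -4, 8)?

The plane through P with normal n = (a, b, c) satisfies n·(r - P) = 0,
i.e. ax + by + cz = a·x₀ + b·y₀ + c·z₀.
d = (-5)·10 + 4·(-4) + 4·8
  = -50 - 16 + 32
  = -34
Equation: -5x + 4y + 4z = -34

-5x + 4y + 4z = -34


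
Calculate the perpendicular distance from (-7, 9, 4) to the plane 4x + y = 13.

distance = |a·x₀ + b·y₀ + c·z₀ - d| / √(a² + b² + c²)
  = |4·(-7) + 1·9 + 0·4 - 13| / √(4² + 1² + 0²)
  = |-28 + 9 + 0 - 13| / √(16 + 1 + 0)
  = |-32| / √17
  = 32 / 4.123
  ≈ 7.761

7.761


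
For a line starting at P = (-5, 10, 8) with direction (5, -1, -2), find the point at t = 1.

P(t) = P + t·d
  = (-5 + 5·1, 10 + (-1)·1, 8 + (-2)·1)
  = (-5 + 5, 10 - 1, 8 - 2)
  = (0, 9, 6)

(0, 9, 6)


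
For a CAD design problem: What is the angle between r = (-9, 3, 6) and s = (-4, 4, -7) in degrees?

r·s = (-9)·(-4) + 3·4 + 6·(-7) = 36 + 12 - 42 = 6
|r| = √((-9)² + 3² + 6²) = √126 ≈ 11.22
|s| = √((-4)² + 4² + (-7)²) = √81 ≈ 9
cos θ = (r·s)/(|r||s|) = 6/(11.22·9) ≈ 0.05939
θ = arccos(0.05939) ≈ 86.6°

86.6°


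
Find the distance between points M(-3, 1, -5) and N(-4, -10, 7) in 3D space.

d = √[(x₂-x₁)² + (y₂-y₁)² + (z₂-z₁)²]
  = √[(-1)² + (-11)² + 12²]
  = √[1 + 121 + 144]
  = √266
  ≈ 16.31

16.31


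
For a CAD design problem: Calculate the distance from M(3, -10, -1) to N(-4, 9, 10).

d = √[(x₂-x₁)² + (y₂-y₁)² + (z₂-z₁)²]
  = √[(-7)² + 19² + 11²]
  = √[49 + 361 + 121]
  = √531
  ≈ 23.04

23.04


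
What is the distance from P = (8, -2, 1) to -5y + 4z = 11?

distance = |a·x₀ + b·y₀ + c·z₀ - d| / √(a² + b² + c²)
  = |0·8 + (-5)·(-2) + 4·1 - 11| / √(0² + (-5)² + 4²)
  = |0 + 10 + 4 - 11| / √(0 + 25 + 16)
  = |3| / √41
  = 3 / 6.403
  ≈ 0.4685

0.4685


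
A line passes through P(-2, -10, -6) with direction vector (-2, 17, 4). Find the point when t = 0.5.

P(t) = P + t·d
  = (-2 + (-2)·0.5, -10 + 17·0.5, -6 + 4·0.5)
  = (-2 - 1, -10 + 8.5, -6 + 2)
  = (-3, -1.5, -4)

(-3, -1.5, -4)


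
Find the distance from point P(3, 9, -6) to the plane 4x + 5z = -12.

distance = |a·x₀ + b·y₀ + c·z₀ - d| / √(a² + b² + c²)
  = |4·3 + 0·9 + 5·(-6) - (-12)| / √(4² + 0² + 5²)
  = |12 + 0 - 30 + 12| / √(16 + 0 + 25)
  = |-6| / √41
  = 6 / 6.403
  ≈ 0.937

0.937


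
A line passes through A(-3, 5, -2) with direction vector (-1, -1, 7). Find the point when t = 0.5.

P(t) = A + t·d
  = (-3 + (-1)·0.5, 5 + (-1)·0.5, -2 + 7·0.5)
  = (-3 - 0.5, 5 - 0.5, -2 + 3.5)
  = (-3.5, 4.5, 1.5)

(-3.5, 4.5, 1.5)


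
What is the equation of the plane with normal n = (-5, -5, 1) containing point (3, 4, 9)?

The plane through P with normal n = (a, b, c) satisfies n·(r - P) = 0,
i.e. ax + by + cz = a·x₀ + b·y₀ + c·z₀.
d = (-5)·3 + (-5)·4 + 1·9
  = -15 - 20 + 9
  = -26
Equation: -5x - 5y + z = -26

-5x - 5y + z = -26


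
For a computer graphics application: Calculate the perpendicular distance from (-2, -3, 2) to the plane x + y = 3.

distance = |a·x₀ + b·y₀ + c·z₀ - d| / √(a² + b² + c²)
  = |1·(-2) + 1·(-3) + 0·2 - 3| / √(1² + 1² + 0²)
  = |-2 - 3 + 0 - 3| / √(1 + 1 + 0)
  = |-8| / √2
  = 8 / 1.414
  ≈ 5.657

5.657


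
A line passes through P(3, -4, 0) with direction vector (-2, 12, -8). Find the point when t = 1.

P(t) = P + t·d
  = (3 + (-2)·1, -4 + 12·1, 0 + (-8)·1)
  = (3 - 2, -4 + 12, 0 - 8)
  = (1, 8, -8)

(1, 8, -8)


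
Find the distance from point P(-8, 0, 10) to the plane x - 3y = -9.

distance = |a·x₀ + b·y₀ + c·z₀ - d| / √(a² + b² + c²)
  = |1·(-8) + (-3)·0 + 0·10 - (-9)| / √(1² + (-3)² + 0²)
  = |-8 + 0 + 0 + 9| / √(1 + 9 + 0)
  = |1| / √10
  = 1 / 3.162
  ≈ 0.3162

0.3162
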